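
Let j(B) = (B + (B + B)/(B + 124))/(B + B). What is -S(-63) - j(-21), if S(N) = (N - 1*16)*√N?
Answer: -105/206 + 237*I*√7 ≈ -0.50971 + 627.04*I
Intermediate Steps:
j(B) = (B + 2*B/(124 + B))/(2*B) (j(B) = (B + (2*B)/(124 + B))/((2*B)) = (B + 2*B/(124 + B))*(1/(2*B)) = (B + 2*B/(124 + B))/(2*B))
S(N) = √N*(-16 + N) (S(N) = (N - 16)*√N = (-16 + N)*√N = √N*(-16 + N))
-S(-63) - j(-21) = -√(-63)*(-16 - 63) - (126 - 21)/(2*(124 - 21)) = -3*I*√7*(-79) - 105/(2*103) = -(-237)*I*√7 - 105/(2*103) = 237*I*√7 - 1*105/206 = 237*I*√7 - 105/206 = -105/206 + 237*I*√7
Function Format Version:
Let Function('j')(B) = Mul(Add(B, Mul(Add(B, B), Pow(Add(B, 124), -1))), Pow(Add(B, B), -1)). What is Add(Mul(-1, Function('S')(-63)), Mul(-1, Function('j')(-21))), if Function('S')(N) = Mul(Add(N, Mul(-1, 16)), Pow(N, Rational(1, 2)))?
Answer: Add(Rational(-105, 206), Mul(237, I, Pow(7, Rational(1, 2)))) ≈ Add(-0.50971, Mul(627.04, I))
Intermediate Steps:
Function('j')(B) = Mul(Rational(1, 2), Pow(B, -1), Add(B, Mul(2, B, Pow(Add(124, B), -1)))) (Function('j')(B) = Mul(Add(B, Mul(Mul(2, B), Pow(Add(124, B), -1))), Pow(Mul(2, B), -1)) = Mul(Add(B, Mul(2, B, Pow(Add(124, B), -1))), Mul(Rational(1, 2), Pow(B, -1))) = Mul(Rational(1, 2), Pow(B, -1), Add(B, Mul(2, B, Pow(Add(124, B), -1)))))
Function('S')(N) = Mul(Pow(N, Rational(1, 2)), Add(-16, N)) (Function('S')(N) = Mul(Add(N, -16), Pow(N, Rational(1, 2))) = Mul(Add(-16, N), Pow(N, Rational(1, 2))) = Mul(Pow(N, Rational(1, 2)), Add(-16, N)))
Add(Mul(-1, Function('S')(-63)), Mul(-1, Function('j')(-21))) = Add(Mul(-1, Mul(Pow(-63, Rational(1, 2)), Add(-16, -63))), Mul(-1, Mul(Rational(1, 2), Pow(Add(124, -21), -1), Add(126, -21)))) = Add(Mul(-1, Mul(Mul(3, I, Pow(7, Rational(1, 2))), -79)), Mul(-1, Mul(Rational(1, 2), Pow(103, -1), 105))) = Add(Mul(-1, Mul(-237, I, Pow(7, Rational(1, 2)))), Mul(-1, Mul(Rational(1, 2), Rational(1, 103), 105))) = Add(Mul(237, I, Pow(7, Rational(1, 2))), Mul(-1, Rational(105, 206))) = Add(Mul(237, I, Pow(7, Rational(1, 2))), Rational(-105, 206)) = Add(Rational(-105, 206), Mul(237, I, Pow(7, Rational(1, 2))))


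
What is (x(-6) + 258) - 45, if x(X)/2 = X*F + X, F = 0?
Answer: 201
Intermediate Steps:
x(X) = 2*X (x(X) = 2*(X*0 + X) = 2*(0 + X) = 2*X)
(x(-6) + 258) - 45 = (2*(-6) + 258) - 45 = (-12 + 258) - 45 = 246 - 45 = 201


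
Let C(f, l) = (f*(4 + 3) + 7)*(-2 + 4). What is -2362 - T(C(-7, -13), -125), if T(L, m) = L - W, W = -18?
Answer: -2296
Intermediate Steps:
C(f, l) = 14 + 14*f (C(f, l) = (f*7 + 7)*2 = (7*f + 7)*2 = (7 + 7*f)*2 = 14 + 14*f)
T(L, m) = 18 + L (T(L, m) = L - 1*(-18) = L + 18 = 18 + L)
-2362 - T(C(-7, -13), -125) = -2362 - (18 + (14 + 14*(-7))) = -2362 - (18 + (14 - 98)) = -2362 - (18 - 84) = -2362 - 1*(-66) = -2362 + 66 = -2296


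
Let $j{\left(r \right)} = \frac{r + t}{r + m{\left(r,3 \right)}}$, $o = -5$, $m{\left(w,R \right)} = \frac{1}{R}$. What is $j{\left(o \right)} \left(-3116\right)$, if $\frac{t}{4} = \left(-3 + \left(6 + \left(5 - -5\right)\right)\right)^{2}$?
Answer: $\frac{3136254}{7} \approx 4.4804 \cdot 10^{5}$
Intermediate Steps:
$t = 676$ ($t = 4 \left(-3 + \left(6 + \left(5 - -5\right)\right)\right)^{2} = 4 \left(-3 + \left(6 + \left(5 + 5\right)\right)\right)^{2} = 4 \left(-3 + \left(6 + 10\right)\right)^{2} = 4 \left(-3 + 16\right)^{2} = 4 \cdot 13^{2} = 4 \cdot 169 = 676$)
$j{\left(r \right)} = \frac{676 + r}{\frac{1}{3} + r}$ ($j{\left(r \right)} = \frac{r + 676}{r + \frac{1}{3}} = \frac{676 + r}{r + \frac{1}{3}} = \frac{676 + r}{\frac{1}{3} + r}$)
$j{\left(o \right)} \left(-3116\right) = \frac{3 \left(676 - 5\right)}{1 + 3 \left(-5\right)} \left(-3116\right) = 3 \frac{1}{1 - 15} \cdot 671 \left(-3116\right) = 3 \frac{1}{-14} \cdot 671 \left(-3116\right) = 3 \left(- \frac{1}{14}\right) 671 \left(-3116\right) = \left(- \frac{2013}{14}\right) \left(-3116\right) = \frac{3136254}{7}$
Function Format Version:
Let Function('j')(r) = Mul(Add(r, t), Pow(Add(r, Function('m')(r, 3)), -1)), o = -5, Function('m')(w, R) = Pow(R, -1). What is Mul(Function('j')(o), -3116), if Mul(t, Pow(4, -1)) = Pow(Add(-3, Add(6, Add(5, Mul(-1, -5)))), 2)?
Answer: Rational(3136254, 7) ≈ 4.4804e+5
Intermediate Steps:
t = 676 (t = Mul(4, Pow(Add(-3, Add(6, Add(5, Mul(-1, -5)))), 2)) = Mul(4, Pow(Add(-3, Add(6, Add(5, 5))), 2)) = Mul(4, Pow(Add(-3, Add(6, 10)), 2)) = Mul(4, Pow(Add(-3, 16), 2)) = Mul(4, Pow(13, 2)) = Mul(4, 169) = 676)
Function('j')(r) = Mul(Pow(Add(Rational(1, 3), r), -1), Add(676, r)) (Function('j')(r) = Mul(Add(r, 676), Pow(Add(r, Pow(3, -1)), -1)) = Mul(Add(676, r), Pow(Add(r, Rational(1, 3)), -1)) = Mul(Add(676, r), Pow(Add(Rational(1, 3), r), -1)) = Mul(Pow(Add(Rational(1, 3), r), -1), Add(676, r)))
Mul(Function('j')(o), -3116) = Mul(Mul(3, Pow(Add(1, Mul(3, -5)), -1), Add(676, -5)), -3116) = Mul(Mul(3, Pow(Add(1, -15), -1), 671), -3116) = Mul(Mul(3, Pow(-14, -1), 671), -3116) = Mul(Mul(3, Rational(-1, 14), 671), -3116) = Mul(Rational(-2013, 14), -3116) = Rational(3136254, 7)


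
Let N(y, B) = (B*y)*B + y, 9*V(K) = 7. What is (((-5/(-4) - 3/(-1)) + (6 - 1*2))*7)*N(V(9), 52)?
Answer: 1457995/12 ≈ 1.2150e+5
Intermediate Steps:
V(K) = 7/9 (V(K) = (1/9)*7 = 7/9)
N(y, B) = y + y*B**2 (N(y, B) = y*B**2 + y = y + y*B**2)
(((-5/(-4) - 3/(-1)) + (6 - 1*2))*7)*N(V(9), 52) = (((-5/(-4) - 3/(-1)) + (6 - 1*2))*7)*(7*(1 + 52**2)/9) = (((-5*(-1/4) - 3*(-1)) + (6 - 2))*7)*(7*(1 + 2704)/9) = (((5/4 + 3) + 4)*7)*((7/9)*2705) = ((17/4 + 4)*7)*(18935/9) = ((33/4)*7)*(18935/9) = (231/4)*(18935/9) = 1457995/12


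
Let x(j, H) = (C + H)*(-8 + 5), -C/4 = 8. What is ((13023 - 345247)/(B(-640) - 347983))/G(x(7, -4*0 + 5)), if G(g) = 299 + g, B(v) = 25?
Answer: 41528/16528005 ≈ 0.0025126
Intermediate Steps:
C = -32 (C = -4*8 = -32)
x(j, H) = 96 - 3*H (x(j, H) = (-32 + H)*(-8 + 5) = (-32 + H)*(-3) = 96 - 3*H)
((13023 - 345247)/(B(-640) - 347983))/G(x(7, -4*0 + 5)) = ((13023 - 345247)/(25 - 347983))/(299 + (96 - 3*(-4*0 + 5))) = (-332224/(-347958))/(299 + (96 - 3*(0 + 5))) = (-332224*(-1/347958))/(299 + (96 - 3*5)) = 166112/(173979*(299 + (96 - 15))) = 166112/(173979*(299 + 81)) = (166112/173979)/380 = (166112/173979)*(1/380) = 41528/16528005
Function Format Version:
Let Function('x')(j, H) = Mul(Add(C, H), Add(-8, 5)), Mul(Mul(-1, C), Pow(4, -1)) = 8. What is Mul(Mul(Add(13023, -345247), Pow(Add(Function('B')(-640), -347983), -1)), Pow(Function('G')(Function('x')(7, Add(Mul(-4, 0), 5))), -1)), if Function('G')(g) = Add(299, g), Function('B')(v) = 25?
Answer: Rational(41528, 16528005) ≈ 0.0025126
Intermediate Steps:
C = -32 (C = Mul(-4, 8) = -32)
Function('x')(j, H) = Add(96, Mul(-3, H)) (Function('x')(j, H) = Mul(Add(-32, H), Add(-8, 5)) = Mul(Add(-32, H), -3) = Add(96, Mul(-3, H)))
Mul(Mul(Add(13023, -345247), Pow(Add(Function('B')(-640), -347983), -1)), Pow(Function('G')(Function('x')(7, Add(Mul(-4, 0), 5))), -1)) = Mul(Mul(Add(13023, -345247), Pow(Add(25, -347983), -1)), Pow(Add(299, Add(96, Mul(-3, Add(Mul(-4, 0), 5)))), -1)) = Mul(Mul(-332224, Pow(-347958, -1)), Pow(Add(299, Add(96, Mul(-3, Add(0, 5)))), -1)) = Mul(Mul(-332224, Rational(-1, 347958)), Pow(Add(299, Add(96, Mul(-3, 5))), -1)) = Mul(Rational(166112, 173979), Pow(Add(299, Add(96, -15)), -1)) = Mul(Rational(166112, 173979), Pow(Add(299, 81), -1)) = Mul(Rational(166112, 173979), Pow(380, -1)) = Mul(Rational(166112, 173979), Rational(1, 380)) = Rational(41528, 16528005)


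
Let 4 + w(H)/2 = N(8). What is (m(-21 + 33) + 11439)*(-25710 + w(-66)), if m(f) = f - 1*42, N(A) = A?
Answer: -293234118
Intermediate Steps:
w(H) = 8 (w(H) = -8 + 2*8 = -8 + 16 = 8)
m(f) = -42 + f (m(f) = f - 42 = -42 + f)
(m(-21 + 33) + 11439)*(-25710 + w(-66)) = ((-42 + (-21 + 33)) + 11439)*(-25710 + 8) = ((-42 + 12) + 11439)*(-25702) = (-30 + 11439)*(-25702) = 11409*(-25702) = -293234118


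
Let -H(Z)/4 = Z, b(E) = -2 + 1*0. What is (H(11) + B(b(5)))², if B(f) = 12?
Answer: 1024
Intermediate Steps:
b(E) = -2 (b(E) = -2 + 0 = -2)
H(Z) = -4*Z
(H(11) + B(b(5)))² = (-4*11 + 12)² = (-44 + 12)² = (-32)² = 1024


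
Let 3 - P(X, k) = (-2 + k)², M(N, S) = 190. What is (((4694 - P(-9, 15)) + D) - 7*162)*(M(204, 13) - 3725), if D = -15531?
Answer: 41730675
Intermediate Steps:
P(X, k) = 3 - (-2 + k)²
(((4694 - P(-9, 15)) + D) - 7*162)*(M(204, 13) - 3725) = (((4694 - (3 - (-2 + 15)²)) - 15531) - 7*162)*(190 - 3725) = (((4694 - (3 - 1*13²)) - 15531) - 1134)*(-3535) = (((4694 - (3 - 1*169)) - 15531) - 1134)*(-3535) = (((4694 - (3 - 169)) - 15531) - 1134)*(-3535) = (((4694 - 1*(-166)) - 15531) - 1134)*(-3535) = (((4694 + 166) - 15531) - 1134)*(-3535) = ((4860 - 15531) - 1134)*(-3535) = (-10671 - 1134)*(-3535) = -11805*(-3535) = 41730675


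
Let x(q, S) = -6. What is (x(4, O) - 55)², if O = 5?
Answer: 3721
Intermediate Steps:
(x(4, O) - 55)² = (-6 - 55)² = (-61)² = 3721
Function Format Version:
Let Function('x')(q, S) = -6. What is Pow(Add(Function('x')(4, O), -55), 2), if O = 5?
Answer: 3721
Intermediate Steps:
Pow(Add(Function('x')(4, O), -55), 2) = Pow(Add(-6, -55), 2) = Pow(-61, 2) = 3721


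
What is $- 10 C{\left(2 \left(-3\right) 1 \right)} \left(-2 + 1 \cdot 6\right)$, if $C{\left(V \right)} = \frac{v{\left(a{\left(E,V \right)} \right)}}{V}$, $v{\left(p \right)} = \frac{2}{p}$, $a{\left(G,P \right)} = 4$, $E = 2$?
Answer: $\frac{10}{3} \approx 3.3333$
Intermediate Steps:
$C{\left(V \right)} = \frac{1}{2 V}$ ($C{\left(V \right)} = \frac{2 \cdot \frac{1}{4}}{V} = \frac{1}{2 V}$)
$- 10 C{\left(2 \left(-3\right) 1 \right)} \left(-2 + 1 \cdot 6\right) = - 10 \frac{1}{2 \cdot 2 \left(-3\right) 1} \left(-2 + 1 \cdot 6\right) = - 10 \frac{1}{2 \left(\left(-6\right) 1\right)} \left(-2 + 6\right) = - 10 \frac{1}{2 \left(-6\right)} 4 = - 10 \cdot \frac{1}{2} \left(- \frac{1}{6}\right) 4 = \left(-10\right) \left(- \frac{1}{12}\right) 4 = \frac{5}{6} \cdot 4 = \frac{10}{3}$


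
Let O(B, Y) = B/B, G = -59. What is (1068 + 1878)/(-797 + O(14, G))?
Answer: -1473/398 ≈ -3.7010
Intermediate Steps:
O(B, Y) = 1
(1068 + 1878)/(-797 + O(14, G)) = (1068 + 1878)/(-797 + 1) = 2946/(-796) = 2946*(-1/796) = -1473/398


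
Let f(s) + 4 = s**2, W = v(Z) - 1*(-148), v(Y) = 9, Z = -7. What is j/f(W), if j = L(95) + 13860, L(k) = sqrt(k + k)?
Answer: 924/1643 + sqrt(190)/24645 ≈ 0.56295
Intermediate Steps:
L(k) = sqrt(2)*sqrt(k) (L(k) = sqrt(2*k) = sqrt(2)*sqrt(k))
j = 13860 + sqrt(190) (j = sqrt(2)*sqrt(95) + 13860 = sqrt(190) + 13860 = 13860 + sqrt(190) ≈ 13874.)
W = 157 (W = 9 - 1*(-148) = 9 + 148 = 157)
f(s) = -4 + s**2
j/f(W) = (13860 + sqrt(190))/(-4 + 157**2) = (13860 + sqrt(190))/(-4 + 24649) = (13860 + sqrt(190))/24645 = (13860 + sqrt(190))*(1/24645) = 924/1643 + sqrt(190)/24645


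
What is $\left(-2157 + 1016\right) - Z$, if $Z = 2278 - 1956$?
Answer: $-1463$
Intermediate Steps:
$Z = 322$ ($Z = 2278 - 1956 = 322$)
$\left(-2157 + 1016\right) - Z = \left(-2157 + 1016\right) - 322 = -1141 - 322 = -1463$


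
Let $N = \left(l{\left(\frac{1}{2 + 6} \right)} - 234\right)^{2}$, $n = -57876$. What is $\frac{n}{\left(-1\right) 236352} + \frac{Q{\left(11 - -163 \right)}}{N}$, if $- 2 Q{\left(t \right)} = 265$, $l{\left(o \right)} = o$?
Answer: $\frac{16716569463}{68948625136} \approx 0.24245$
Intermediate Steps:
$Q{\left(t \right)} = - \frac{265}{2}$ ($Q{\left(t \right)} = \left(- \frac{1}{2}\right) 265 = - \frac{265}{2}$)
$N = \frac{3500641}{64}$ ($N = \left(\frac{1}{2 + 6} - 234\right)^{2} = \left(\frac{1}{8} - 234\right)^{2} = \left(- \frac{1871}{8}\right)^{2} = \frac{3500641}{64} \approx 54698.0$)
$\frac{n}{\left(-1\right) 236352} + \frac{Q{\left(11 - -163 \right)}}{N} = - \frac{57876}{\left(-1\right) 236352} - \frac{265}{2 \cdot \frac{3500641}{64}} = - \frac{57876}{-236352} - \frac{8480}{3500641} = \left(-57876\right) \left(- \frac{1}{236352}\right) - \frac{8480}{3500641} = \frac{4823}{19696} - \frac{8480}{3500641} = \frac{16716569463}{68948625136}$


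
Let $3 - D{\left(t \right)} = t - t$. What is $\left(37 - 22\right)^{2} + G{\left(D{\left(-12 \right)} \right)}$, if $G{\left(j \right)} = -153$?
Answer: $72$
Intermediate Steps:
$D{\left(t \right)} = 3$ ($D{\left(t \right)} = 3 - \left(t - t\right) = 3 - 0 = 3 + 0 = 3$)
$\left(37 - 22\right)^{2} + G{\left(D{\left(-12 \right)} \right)} = \left(37 - 22\right)^{2} - 153 = 15^{2} - 153 = 225 - 153 = 72$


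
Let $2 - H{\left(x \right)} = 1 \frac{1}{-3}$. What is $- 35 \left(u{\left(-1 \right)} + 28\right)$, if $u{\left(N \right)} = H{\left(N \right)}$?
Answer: $- \frac{3185}{3} \approx -1061.7$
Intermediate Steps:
$H{\left(x \right)} = \frac{7}{3}$ ($H{\left(x \right)} = 2 - 1 \frac{1}{-3} = 2 - 1 \left(- \frac{1}{3}\right) = 2 - - \frac{1}{3} = 2 + \frac{1}{3} = \frac{7}{3}$)
$u{\left(N \right)} = \frac{7}{3}$
$- 35 \left(u{\left(-1 \right)} + 28\right) = - 35 \left(\frac{7}{3} + 28\right) = \left(-35\right) \frac{91}{3} = - \frac{3185}{3}$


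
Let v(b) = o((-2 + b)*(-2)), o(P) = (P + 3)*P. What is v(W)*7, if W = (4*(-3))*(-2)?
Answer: 12628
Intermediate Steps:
o(P) = P*(3 + P) (o(P) = (3 + P)*P = P*(3 + P))
W = 24 (W = -12*(-2) = 24)
v(b) = (4 - 2*b)*(7 - 2*b) (v(b) = ((-2 + b)*(-2))*(3 + (-2 + b)*(-2)) = (4 - 2*b)*(3 + (4 - 2*b)) = (4 - 2*b)*(7 - 2*b))
v(W)*7 = (2*(-7 + 2*24)*(-2 + 24))*7 = (2*(-7 + 48)*22)*7 = (2*41*22)*7 = 1804*7 = 12628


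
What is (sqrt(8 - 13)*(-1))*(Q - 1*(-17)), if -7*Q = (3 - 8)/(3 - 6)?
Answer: -352*I*sqrt(5)/21 ≈ -37.481*I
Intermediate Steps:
Q = -5/21 (Q = -(3 - 8)/(7*(3 - 6)) = -(-5)/(7*(-3)) = -(-5)*(-1)/(7*3) = -1/7*5/3 = -5/21 ≈ -0.23810)
(sqrt(8 - 13)*(-1))*(Q - 1*(-17)) = (sqrt(8 - 13)*(-1))*(-5/21 - 1*(-17)) = (sqrt(-5)*(-1))*(-5/21 + 17) = ((I*sqrt(5))*(-1))*(352/21) = -I*sqrt(5)*(352/21) = -352*I*sqrt(5)/21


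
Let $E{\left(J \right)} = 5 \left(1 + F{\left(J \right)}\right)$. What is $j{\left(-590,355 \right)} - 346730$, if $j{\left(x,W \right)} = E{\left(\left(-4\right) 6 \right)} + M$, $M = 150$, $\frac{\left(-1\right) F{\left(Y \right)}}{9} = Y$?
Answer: $-345495$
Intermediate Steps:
$F{\left(Y \right)} = - 9 Y$
$E{\left(J \right)} = 5 - 45 J$ ($E{\left(J \right)} = 5 \left(1 - 9 J\right) = 5 - 45 J$)
$j{\left(x,W \right)} = 1235$ ($j{\left(x,W \right)} = \left(5 - 45 \left(\left(-4\right) 6\right)\right) + 150 = \left(5 - -1080\right) + 150 = \left(5 + 1080\right) + 150 = 1085 + 150 = 1235$)
$j{\left(-590,355 \right)} - 346730 = 1235 - 346730 = -345495$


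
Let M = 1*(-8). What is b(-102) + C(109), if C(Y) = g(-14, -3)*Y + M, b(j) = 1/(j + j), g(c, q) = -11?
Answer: -246229/204 ≈ -1207.0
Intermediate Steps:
b(j) = 1/(2*j)
M = -8
C(Y) = -8 - 11*Y (C(Y) = -11*Y - 8 = -8 - 11*Y)
b(-102) + C(109) = (½)/(-102) + (-8 - 11*109) = (½)*(-1/102) + (-8 - 1199) = -1/204 - 1207 = -246229/204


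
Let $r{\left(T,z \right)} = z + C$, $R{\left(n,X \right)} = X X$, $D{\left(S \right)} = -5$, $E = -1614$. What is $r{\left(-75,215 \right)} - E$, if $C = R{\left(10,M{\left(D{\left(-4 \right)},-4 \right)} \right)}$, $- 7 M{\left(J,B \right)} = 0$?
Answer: $1829$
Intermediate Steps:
$M{\left(J,B \right)} = 0$ ($M{\left(J,B \right)} = \left(- \frac{1}{7}\right) 0 = 0$)
$R{\left(n,X \right)} = X^{2}$
$C = 0$ ($C = 0^{2} = 0$)
$r{\left(T,z \right)} = z$ ($r{\left(T,z \right)} = z + 0 = z$)
$r{\left(-75,215 \right)} - E = 215 - -1614 = 215 + 1614 = 1829$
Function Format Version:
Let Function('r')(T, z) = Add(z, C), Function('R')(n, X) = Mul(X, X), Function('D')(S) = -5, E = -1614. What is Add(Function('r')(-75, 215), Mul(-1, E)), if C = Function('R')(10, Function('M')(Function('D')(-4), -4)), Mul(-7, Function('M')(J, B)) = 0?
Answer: 1829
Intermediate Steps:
Function('M')(J, B) = 0 (Function('M')(J, B) = Mul(Rational(-1, 7), 0) = 0)
Function('R')(n, X) = Pow(X, 2)
C = 0 (C = Pow(0, 2) = 0)
Function('r')(T, z) = z (Function('r')(T, z) = Add(z, 0) = z)
Add(Function('r')(-75, 215), Mul(-1, E)) = Add(215, Mul(-1, -1614)) = Add(215, 1614) = 1829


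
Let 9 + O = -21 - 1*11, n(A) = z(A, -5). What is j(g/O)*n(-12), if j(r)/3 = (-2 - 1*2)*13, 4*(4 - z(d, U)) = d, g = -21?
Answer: -1092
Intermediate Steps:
z(d, U) = 4 - d/4
n(A) = 4 - A/4
O = -41 (O = -9 + (-21 - 1*11) = -9 + (-21 - 11) = -9 - 32 = -41)
j(r) = -156 (j(r) = 3*((-2 - 1*2)*13) = 3*((-2 - 2)*13) = 3*(-4*13) = 3*(-52) = -156)
j(g/O)*n(-12) = -156*(4 - ¼*(-12)) = -156*(4 + 3) = -156*7 = -1092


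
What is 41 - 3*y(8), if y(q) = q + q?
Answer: -7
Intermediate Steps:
y(q) = 2*q
41 - 3*y(8) = 41 - 6*8 = 41 - 3*16 = 41 - 48 = -7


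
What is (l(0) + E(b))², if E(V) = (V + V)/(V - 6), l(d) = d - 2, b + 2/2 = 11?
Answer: 9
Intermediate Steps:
b = 10 (b = -1 + 11 = 10)
l(d) = -2 + d
E(V) = 2*V/(-6 + V) (E(V) = (2*V)/(-6 + V) = 2*V/(-6 + V))
(l(0) + E(b))² = ((-2 + 0) + 2*10/(-6 + 10))² = (-2 + 2*10/4)² = (-2 + 2*10*(¼))² = (-2 + 5)² = 3² = 9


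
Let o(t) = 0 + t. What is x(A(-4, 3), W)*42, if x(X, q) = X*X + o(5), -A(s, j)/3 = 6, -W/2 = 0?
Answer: 13818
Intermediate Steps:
W = 0 (W = -2*0 = 0)
o(t) = t
A(s, j) = -18 (A(s, j) = -3*6 = -18)
x(X, q) = 5 + X² (x(X, q) = X*X + 5 = X² + 5 = 5 + X²)
x(A(-4, 3), W)*42 = (5 + (-18)²)*42 = (5 + 324)*42 = 329*42 = 13818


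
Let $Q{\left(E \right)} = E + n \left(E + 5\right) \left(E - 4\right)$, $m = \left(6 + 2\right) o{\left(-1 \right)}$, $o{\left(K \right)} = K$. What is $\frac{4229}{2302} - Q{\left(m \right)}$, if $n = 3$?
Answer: $- \frac{225971}{2302} \approx -98.163$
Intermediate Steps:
$m = -8$ ($m = \left(6 + 2\right) \left(-1\right) = 8 \left(-1\right) = -8$)
$Q{\left(E \right)} = E + 3 \left(-4 + E\right) \left(5 + E\right)$ ($Q{\left(E \right)} = E + 3 \left(E + 5\right) \left(E - 4\right) = E + 3 \left(5 + E\right) \left(-4 + E\right) = E + 3 \left(-4 + E\right) \left(5 + E\right)$)
$\frac{4229}{2302} - Q{\left(m \right)} = \frac{4229}{2302} - \left(-60 + 3 \left(-8\right)^{2} + 4 \left(-8\right)\right) = 4229 \cdot \frac{1}{2302} - \left(-60 + 3 \cdot 64 - 32\right) = \frac{4229}{2302} - \left(-60 + 192 - 32\right) = \frac{4229}{2302} - 100 = - \frac{225971}{2302}$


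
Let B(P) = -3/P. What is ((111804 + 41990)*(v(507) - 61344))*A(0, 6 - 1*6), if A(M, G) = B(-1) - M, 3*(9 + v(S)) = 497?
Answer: -28230734228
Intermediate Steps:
v(S) = 470/3 (v(S) = -9 + (⅓)*497 = -9 + 497/3 = 470/3)
A(M, G) = 3 - M (A(M, G) = -3/(-1) - M = -3*(-1) - M = 3 - M)
((111804 + 41990)*(v(507) - 61344))*A(0, 6 - 1*6) = ((111804 + 41990)*(470/3 - 61344))*(3 - 1*0) = (153794*(-183562/3))*(3 + 0) = -28230734228/3*3 = -28230734228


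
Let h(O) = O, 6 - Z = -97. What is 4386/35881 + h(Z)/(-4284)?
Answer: 15093881/153714204 ≈ 0.098194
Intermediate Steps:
Z = 103 (Z = 6 - 1*(-97) = 6 + 97 = 103)
4386/35881 + h(Z)/(-4284) = 4386/35881 + 103/(-4284) = 4386*(1/35881) + 103*(-1/4284) = 4386/35881 - 103/4284 = 15093881/153714204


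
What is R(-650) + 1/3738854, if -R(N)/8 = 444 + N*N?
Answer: -12650606929407/3738854 ≈ -3.3836e+6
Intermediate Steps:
R(N) = -3552 - 8*N**2 (R(N) = -8*(444 + N*N) = -8*(444 + N**2) = -3552 - 8*N**2)
R(-650) + 1/3738854 = (-3552 - 8*(-650)**2) + 1/3738854 = (-3552 - 8*422500) + 1/3738854 = (-3552 - 3380000) + 1/3738854 = -3383552 + 1/3738854 = -12650606929407/3738854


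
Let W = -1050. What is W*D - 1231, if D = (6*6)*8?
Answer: -303631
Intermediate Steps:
D = 288 (D = 36*8 = 288)
W*D - 1231 = -1050*288 - 1231 = -302400 - 1231 = -303631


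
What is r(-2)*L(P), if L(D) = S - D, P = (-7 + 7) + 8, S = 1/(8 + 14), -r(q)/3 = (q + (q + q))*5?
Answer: -7875/11 ≈ -715.91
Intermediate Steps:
r(q) = -45*q (r(q) = -3*(q + (q + q))*5 = -3*(q + 2*q)*5 = -3*3*q*5 = -45*q)
S = 1/22 ≈ 0.045455
P = 8 (P = 0 + 8 = 8)
L(D) = 1/22 - D
r(-2)*L(P) = (-45*(-2))*(1/22 - 1*8) = 90*(1/22 - 8) = 90*(-175/22) = -7875/11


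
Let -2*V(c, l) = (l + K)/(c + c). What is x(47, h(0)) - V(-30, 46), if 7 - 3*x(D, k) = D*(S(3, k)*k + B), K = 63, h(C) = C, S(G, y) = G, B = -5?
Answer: 9571/120 ≈ 79.758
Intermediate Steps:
V(c, l) = -(63 + l)/(4*c) (V(c, l) = -(l + 63)/(2*(c + c)) = -(63 + l)/(2*(2*c)) = -(63 + l)*1/(2*c)/2 = -(63 + l)/(4*c))
x(D, k) = 7/3 - D*(-5 + 3*k)/3 (x(D, k) = 7/3 - D*(3*k - 5)/3 = 7/3 - D*(-5 + 3*k)/3)
x(47, h(0)) - V(-30, 46) = (7/3 + (5/3)*47 - 1*47*0) - (-63 - 1*46)/(4*(-30)) = (7/3 + 235/3 + 0) - (-1)*(-63 - 46)/(4*30) = 242/3 - (-1)*(-109)/(4*30) = 242/3 - 1*109/120 = 242/3 - 109/120 = 9571/120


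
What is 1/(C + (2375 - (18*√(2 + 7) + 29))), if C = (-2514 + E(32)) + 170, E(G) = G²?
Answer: 1/972 ≈ 0.0010288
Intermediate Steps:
C = -1320 (C = (-2514 + 32²) + 170 = (-2514 + 1024) + 170 = -1490 + 170 = -1320)
1/(C + (2375 - (18*√(2 + 7) + 29))) = 1/(-1320 + (2375 - (18*√(2 + 7) + 29))) = 1/(-1320 + (2375 - (18*√9 + 29))) = 1/(-1320 + (2375 - (18*3 + 29))) = 1/(-1320 + (2375 - (54 + 29))) = 1/(-1320 + (2375 - 1*83)) = 1/(-1320 + (2375 - 83)) = 1/(-1320 + 2292) = 1/972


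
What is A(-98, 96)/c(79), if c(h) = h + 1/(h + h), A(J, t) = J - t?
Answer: -30652/12483 ≈ -2.4555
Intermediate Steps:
c(h) = h + 1/(2*h)
A(-98, 96)/c(79) = (-98 - 1*96)/(79 + (½)/79) = (-98 - 96)/(79 + (½)*(1/79)) = -194/(79 + 1/158) = -194/12483/158 = -194*158/12483 = -30652/12483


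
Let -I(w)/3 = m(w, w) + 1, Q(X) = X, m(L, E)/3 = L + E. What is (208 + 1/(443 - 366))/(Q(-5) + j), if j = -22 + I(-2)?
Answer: 5339/154 ≈ 34.669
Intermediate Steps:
m(L, E) = 3*E + 3*L (m(L, E) = 3*(L + E) = 3*(E + L) = 3*E + 3*L)
I(w) = -3 - 18*w (I(w) = -3*((3*w + 3*w) + 1) = -3*(6*w + 1) = -3*(1 + 6*w) = -3 - 18*w)
j = 11 (j = -22 + (-3 - 18*(-2)) = -22 + (-3 + 36) = -22 + 33 = 11)
(208 + 1/(443 - 366))/(Q(-5) + j) = (208 + 1/(443 - 366))/(-5 + 11) = (208 + 1/77)/6 = (208 + 1/77)*(⅙) = (16017/77)*(⅙) = 5339/154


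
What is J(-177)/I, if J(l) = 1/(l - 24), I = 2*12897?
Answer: -1/5184594 ≈ -1.9288e-7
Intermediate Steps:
I = 25794
J(l) = 1/(-24 + l)
J(-177)/I = 1/(-24 - 177*25794) = (1/25794)/(-201) = -1/201*1/25794 = -1/5184594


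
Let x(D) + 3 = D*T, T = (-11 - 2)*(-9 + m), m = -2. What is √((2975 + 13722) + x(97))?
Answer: √30565 ≈ 174.83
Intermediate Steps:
T = 143 (T = (-11 - 2)*(-9 - 2) = -13*(-11) = 143)
x(D) = -3 + 143*D (x(D) = -3 + D*143 = -3 + 143*D)
√((2975 + 13722) + x(97)) = √((2975 + 13722) + (-3 + 143*97)) = √(16697 + (-3 + 13871)) = √(16697 + 13868) = √30565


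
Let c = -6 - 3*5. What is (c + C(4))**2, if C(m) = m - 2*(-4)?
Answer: 81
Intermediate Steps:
C(m) = 8 + m (C(m) = m + 8 = 8 + m)
c = -21 (c = -6 - 15 = -21)
(c + C(4))**2 = (-21 + (8 + 4))**2 = (-21 + 12)**2 = (-9)**2 = 81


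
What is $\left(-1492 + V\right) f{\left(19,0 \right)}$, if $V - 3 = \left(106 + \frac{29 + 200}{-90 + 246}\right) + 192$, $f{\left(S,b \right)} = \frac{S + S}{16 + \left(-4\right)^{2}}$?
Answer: $- \frac{3525773}{2496} \approx -1412.6$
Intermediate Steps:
$f{\left(S,b \right)} = \frac{S}{16}$ ($f{\left(S,b \right)} = \frac{2 S}{16 + 16} = \frac{2 S}{32} = 2 S \frac{1}{32} = \frac{S}{16}$)
$V = \frac{47185}{156}$ ($V = 3 + \left(\left(106 + \frac{29 + 200}{-90 + 246}\right) + 192\right) = 3 + \left(\left(106 + \frac{229}{156}\right) + 192\right) = 3 + \left(\frac{16765}{156} + 192\right) = 3 + \frac{46717}{156} = \frac{47185}{156} \approx 302.47$)
$\left(-1492 + V\right) f{\left(19,0 \right)} = \left(-1492 + \frac{47185}{156}\right) \frac{1}{16} \cdot 19 = \left(- \frac{185567}{156}\right) \frac{19}{16} = - \frac{3525773}{2496}$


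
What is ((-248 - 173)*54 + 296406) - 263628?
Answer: 10044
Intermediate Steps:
((-248 - 173)*54 + 296406) - 263628 = (-421*54 + 296406) - 263628 = (-22734 + 296406) - 263628 = 273672 - 263628 = 10044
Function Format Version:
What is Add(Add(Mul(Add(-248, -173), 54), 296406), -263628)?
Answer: 10044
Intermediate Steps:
Add(Add(Mul(Add(-248, -173), 54), 296406), -263628) = Add(Add(Mul(-421, 54), 296406), -263628) = Add(Add(-22734, 296406), -263628) = Add(273672, -263628) = 10044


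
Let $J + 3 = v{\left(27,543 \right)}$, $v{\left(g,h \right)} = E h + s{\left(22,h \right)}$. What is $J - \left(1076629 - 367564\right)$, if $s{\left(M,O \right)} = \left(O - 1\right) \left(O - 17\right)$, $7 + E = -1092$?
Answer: $-1020733$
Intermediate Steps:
$E = -1099$ ($E = -7 - 1092 = -1099$)
$s{\left(M,O \right)} = \left(-1 + O\right) \left(-17 + O\right)$
$v{\left(g,h \right)} = 17 + h^{2} - 1117 h$ ($v{\left(g,h \right)} = - 1099 h + \left(17 + h^{2} - 18 h\right) = 17 + h^{2} - 1117 h$)
$J = -311668$ ($J = -3 + \left(17 + 543^{2} - 606531\right) = -3 + \left(17 + 294849 - 606531\right) = -3 - 311665 = -311668$)
$J - \left(1076629 - 367564\right) = -311668 - \left(1076629 - 367564\right) = -311668 - 709065 = -1020733$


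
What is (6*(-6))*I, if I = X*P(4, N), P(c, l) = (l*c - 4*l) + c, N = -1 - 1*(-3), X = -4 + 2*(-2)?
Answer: 1152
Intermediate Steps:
X = -8 (X = -4 - 4 = -8)
N = 2 (N = -1 + 3 = 2)
P(c, l) = c - 4*l + c*l (P(c, l) = (c*l - 4*l) + c = (-4*l + c*l) + c = c - 4*l + c*l)
I = -32 (I = -8*(4 - 4*2 + 4*2) = -8*(4 - 8 + 8) = -8*4 = -32)
(6*(-6))*I = (6*(-6))*(-32) = -36*(-32) = 1152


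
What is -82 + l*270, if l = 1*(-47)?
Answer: -12772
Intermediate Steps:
l = -47
-82 + l*270 = -82 - 47*270 = -82 - 12690 = -12772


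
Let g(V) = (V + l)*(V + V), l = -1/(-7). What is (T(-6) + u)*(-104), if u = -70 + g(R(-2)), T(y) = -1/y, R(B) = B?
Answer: 136292/21 ≈ 6490.1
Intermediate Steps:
l = ⅐ (l = -1*(-⅐) = ⅐ ≈ 0.14286)
g(V) = 2*V*(⅐ + V) (g(V) = (V + ⅐)*(V + V) = (⅐ + V)*(2*V) = 2*V*(⅐ + V))
u = -438/7 (u = -70 + (2/7)*(-2)*(1 + 7*(-2)) = -70 + (2/7)*(-2)*(1 - 14) = -70 + (2/7)*(-2)*(-13) = -70 + 52/7 = -438/7 ≈ -62.571)
(T(-6) + u)*(-104) = (-1/(-6) - 438/7)*(-104) = (-1*(-⅙) - 438/7)*(-104) = (⅙ - 438/7)*(-104) = -2621/42*(-104) = 136292/21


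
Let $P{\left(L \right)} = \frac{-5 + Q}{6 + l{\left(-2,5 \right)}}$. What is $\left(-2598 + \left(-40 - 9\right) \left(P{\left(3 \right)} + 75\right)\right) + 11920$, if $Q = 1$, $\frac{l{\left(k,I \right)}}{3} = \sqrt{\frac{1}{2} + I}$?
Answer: $\frac{50039}{9} + \frac{196 \sqrt{22}}{9} \approx 5662.0$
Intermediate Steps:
$l{\left(k,I \right)} = 3 \sqrt{\frac{1}{2} + I}$
$P{\left(L \right)} = - \frac{4}{6 + \frac{3 \sqrt{22}}{2}}$ ($P{\left(L \right)} = \frac{-5 + 1}{6 + \frac{3 \sqrt{2 + 4 \cdot 5}}{2}} = - \frac{4}{6 + \frac{3 \sqrt{2 + 20}}{2}} = - \frac{4}{6 + \frac{3 \sqrt{22}}{2}}$)
$\left(-2598 + \left(-40 - 9\right) \left(P{\left(3 \right)} + 75\right)\right) + 11920 = \left(-2598 + \left(-40 - 9\right) \left(\left(\frac{16}{9} - \frac{4 \sqrt{22}}{9}\right) + 75\right)\right) + 11920 = \left(-2598 - 49 \left(\frac{691}{9} - \frac{4 \sqrt{22}}{9}\right)\right) + 11920 = \left(-2598 - \left(\frac{33859}{9} - \frac{196 \sqrt{22}}{9}\right)\right) + 11920 = \left(- \frac{57241}{9} + \frac{196 \sqrt{22}}{9}\right) + 11920 = \frac{50039}{9} + \frac{196 \sqrt{22}}{9}$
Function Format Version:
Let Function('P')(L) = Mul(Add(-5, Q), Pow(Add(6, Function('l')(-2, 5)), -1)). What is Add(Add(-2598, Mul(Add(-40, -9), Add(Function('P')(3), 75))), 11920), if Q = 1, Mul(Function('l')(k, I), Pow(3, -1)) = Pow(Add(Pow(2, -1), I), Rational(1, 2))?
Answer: Add(Rational(50039, 9), Mul(Rational(196, 9), Pow(22, Rational(1, 2)))) ≈ 5662.0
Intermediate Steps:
Function('l')(k, I) = Mul(3, Pow(Add(Rational(1, 2), I), Rational(1, 2))) (Function('l')(k, I) = Mul(3, Pow(Add(Pow(2, -1), I), Rational(1, 2))) = Mul(3, Pow(Add(Rational(1, 2), I), Rational(1, 2))))
Function('P')(L) = Mul(-4, Pow(Add(6, Mul(Rational(3, 2), Pow(22, Rational(1, 2)))), -1)) (Function('P')(L) = Mul(Add(-5, 1), Pow(Add(6, Mul(Rational(3, 2), Pow(Add(2, Mul(4, 5)), Rational(1, 2)))), -1)) = Mul(-4, Pow(Add(6, Mul(Rational(3, 2), Pow(Add(2, 20), Rational(1, 2)))), -1)) = Mul(-4, Pow(Add(6, Mul(Rational(3, 2), Pow(22, Rational(1, 2)))), -1)))
Add(Add(-2598, Mul(Add(-40, -9), Add(Function('P')(3), 75))), 11920) = Add(Add(-2598, Mul(Add(-40, -9), Add(Add(Rational(16, 9), Mul(Rational(-4, 9), Pow(22, Rational(1, 2)))), 75))), 11920) = Add(Add(-2598, Mul(-49, Add(Rational(691, 9), Mul(Rational(-4, 9), Pow(22, Rational(1, 2)))))), 11920) = Add(Add(-2598, Add(Rational(-33859, 9), Mul(Rational(196, 9), Pow(22, Rational(1, 2))))), 11920) = Add(Add(Rational(-57241, 9), Mul(Rational(196, 9), Pow(22, Rational(1, 2)))), 11920) = Add(Rational(50039, 9), Mul(Rational(196, 9), Pow(22, Rational(1, 2))))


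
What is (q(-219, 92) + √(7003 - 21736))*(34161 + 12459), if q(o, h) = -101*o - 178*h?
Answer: 267738660 + 139860*I*√1637 ≈ 2.6774e+8 + 5.6587e+6*I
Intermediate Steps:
q(o, h) = -178*h - 101*o
(q(-219, 92) + √(7003 - 21736))*(34161 + 12459) = ((-178*92 - 101*(-219)) + √(7003 - 21736))*(34161 + 12459) = ((-16376 + 22119) + √(-14733))*46620 = (5743 + 3*I*√1637)*46620 = 267738660 + 139860*I*√1637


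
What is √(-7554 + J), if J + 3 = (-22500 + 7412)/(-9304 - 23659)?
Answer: I*√8210631805789/32963 ≈ 86.928*I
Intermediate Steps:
J = -83801/32963 (J = -3 + (-22500 + 7412)/(-9304 - 23659) = -3 - 15088/(-32963) = -3 - 15088*(-1/32963) = -3 + 15088/32963 = -83801/32963 ≈ -2.5423)
√(-7554 + J) = √(-7554 - 83801/32963) = √(-249086303/32963) = I*√8210631805789/32963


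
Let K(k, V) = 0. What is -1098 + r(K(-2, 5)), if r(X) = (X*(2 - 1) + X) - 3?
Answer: -1101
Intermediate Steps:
r(X) = -3 + 2*X (r(X) = (X*1 + X) - 3 = (X + X) - 3 = 2*X - 3 = -3 + 2*X)
-1098 + r(K(-2, 5)) = -1098 + (-3 + 2*0) = -1098 + (-3 + 0) = -1098 - 3 = -1101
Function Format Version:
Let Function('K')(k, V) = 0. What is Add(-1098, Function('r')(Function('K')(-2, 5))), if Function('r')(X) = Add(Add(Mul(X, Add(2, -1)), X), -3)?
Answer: -1101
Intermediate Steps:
Function('r')(X) = Add(-3, Mul(2, X)) (Function('r')(X) = Add(Add(Mul(X, 1), X), -3) = Add(Add(X, X), -3) = Add(Mul(2, X), -3) = Add(-3, Mul(2, X)))
Add(-1098, Function('r')(Function('K')(-2, 5))) = Add(-1098, Add(-3, Mul(2, 0))) = Add(-1098, Add(-3, 0)) = Add(-1098, -3) = -1101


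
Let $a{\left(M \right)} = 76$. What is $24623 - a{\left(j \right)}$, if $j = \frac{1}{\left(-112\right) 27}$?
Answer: $24547$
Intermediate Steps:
$j = - \frac{1}{3024}$ ($j = \left(- \frac{1}{112}\right) \frac{1}{27} = - \frac{1}{3024} \approx -0.00033069$)
$24623 - a{\left(j \right)} = 24623 - 76 = 24547$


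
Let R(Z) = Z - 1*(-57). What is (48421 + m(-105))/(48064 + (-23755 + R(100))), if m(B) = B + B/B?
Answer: 48317/24466 ≈ 1.9749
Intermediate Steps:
m(B) = 1 + B (m(B) = B + 1 = 1 + B)
R(Z) = 57 + Z (R(Z) = Z + 57 = 57 + Z)
(48421 + m(-105))/(48064 + (-23755 + R(100))) = (48421 + (1 - 105))/(48064 + (-23755 + (57 + 100))) = (48421 - 104)/(48064 + (-23755 + 157)) = 48317/(48064 - 23598) = 48317/24466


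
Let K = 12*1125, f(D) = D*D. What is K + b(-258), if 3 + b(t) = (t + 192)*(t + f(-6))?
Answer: 28149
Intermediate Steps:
f(D) = D²
K = 13500
b(t) = -3 + (36 + t)*(192 + t) (b(t) = -3 + (t + 192)*(t + (-6)²) = -3 + (192 + t)*(t + 36) = -3 + (192 + t)*(36 + t) = -3 + (36 + t)*(192 + t))
K + b(-258) = 13500 + (6909 + (-258)² + 228*(-258)) = 13500 + (6909 + 66564 - 58824) = 13500 + 14649 = 28149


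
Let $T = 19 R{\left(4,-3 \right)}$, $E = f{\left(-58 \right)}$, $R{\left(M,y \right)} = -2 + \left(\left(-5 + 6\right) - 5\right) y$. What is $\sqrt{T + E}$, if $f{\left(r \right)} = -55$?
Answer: $3 \sqrt{15} \approx 11.619$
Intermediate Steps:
$R{\left(M,y \right)} = -2 - 4 y$ ($R{\left(M,y \right)} = -2 + \left(1 - 5\right) y = -2 - 4 y$)
$E = -55$
$T = 190$ ($T = 19 \left(-2 - -12\right) = 19 \left(-2 + 12\right) = 19 \cdot 10 = 190$)
$\sqrt{T + E} = \sqrt{190 - 55} = \sqrt{135} = 3 \sqrt{15}$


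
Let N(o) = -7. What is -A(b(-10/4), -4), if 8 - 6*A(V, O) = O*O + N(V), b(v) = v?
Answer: ⅙ ≈ 0.16667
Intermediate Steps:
A(V, O) = 5/2 - O²/6 (A(V, O) = 4/3 - (O*O - 7)/6 = 4/3 - (O² - 7)/6 = 4/3 - (-7 + O²)/6 = 4/3 + (7/6 - O²/6) = 5/2 - O²/6)
-A(b(-10/4), -4) = -(5/2 - ⅙*(-4)²) = -(5/2 - ⅙*16) = -(5/2 - 8/3) = -1*(-⅙) = ⅙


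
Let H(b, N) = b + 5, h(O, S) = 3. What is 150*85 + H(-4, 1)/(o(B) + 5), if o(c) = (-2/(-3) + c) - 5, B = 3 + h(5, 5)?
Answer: 255003/20 ≈ 12750.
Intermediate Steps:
H(b, N) = 5 + b
B = 6 (B = 3 + 3 = 6)
o(c) = -13/3 + c (o(c) = (-2*(-⅓) + c) - 5 = (⅔ + c) - 5 = -13/3 + c)
150*85 + H(-4, 1)/(o(B) + 5) = 150*85 + (5 - 4)/((-13/3 + 6) + 5) = 12750 + 1/(5/3 + 5) = 12750 + 1/(20/3) = 12750 + (3/20)*1 = 12750 + 3/20 = 255003/20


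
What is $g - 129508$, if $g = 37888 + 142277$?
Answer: $50657$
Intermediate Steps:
$g = 180165$
$g - 129508 = 180165 - 129508 = 50657$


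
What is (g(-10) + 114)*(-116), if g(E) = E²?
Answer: -24824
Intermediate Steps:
(g(-10) + 114)*(-116) = ((-10)² + 114)*(-116) = (100 + 114)*(-116) = 214*(-116) = -24824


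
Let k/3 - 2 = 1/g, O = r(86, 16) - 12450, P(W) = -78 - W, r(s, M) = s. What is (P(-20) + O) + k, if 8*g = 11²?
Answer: -1502312/121 ≈ -12416.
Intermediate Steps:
O = -12364 (O = 86 - 12450 = -12364)
g = 121/8 (g = (⅛)*11² = (⅛)*121 = 121/8 ≈ 15.125)
k = 750/121 (k = 6 + 3/(121/8) = 6 + 3*(8/121) = 6 + 24/121 = 750/121 ≈ 6.1983)
(P(-20) + O) + k = ((-78 - 1*(-20)) - 12364) + 750/121 = ((-78 + 20) - 12364) + 750/121 = (-58 - 12364) + 750/121 = -12422 + 750/121 = -1502312/121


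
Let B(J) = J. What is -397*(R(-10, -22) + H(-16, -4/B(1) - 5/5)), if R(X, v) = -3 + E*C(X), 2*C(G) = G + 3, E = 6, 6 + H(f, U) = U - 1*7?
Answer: 16674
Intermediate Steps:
H(f, U) = -13 + U (H(f, U) = -6 + (U - 1*7) = -6 + (U - 7) = -6 + (-7 + U) = -13 + U)
C(G) = 3/2 + G/2 (C(G) = (G + 3)/2 = (3 + G)/2 = 3/2 + G/2)
R(X, v) = 6 + 3*X (R(X, v) = -3 + 6*(3/2 + X/2) = -3 + (9 + 3*X) = 6 + 3*X)
-397*(R(-10, -22) + H(-16, -4/B(1) - 5/5)) = -397*((6 + 3*(-10)) + (-13 + (-4/1 - 5/5))) = -397*((6 - 30) + (-13 + (-4*1 - 5*⅕))) = -397*(-24 + (-13 + (-4 - 1))) = -397*(-24 + (-13 - 5)) = -397*(-24 - 18) = -397*(-42) = 16674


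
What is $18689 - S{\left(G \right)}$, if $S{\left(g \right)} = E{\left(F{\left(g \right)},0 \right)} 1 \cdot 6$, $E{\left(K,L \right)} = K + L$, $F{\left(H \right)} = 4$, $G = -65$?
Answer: $18665$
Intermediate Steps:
$S{\left(g \right)} = 24$ ($S{\left(g \right)} = \left(4 + 0\right) 1 \cdot 6 = 4 \cdot 1 \cdot 6 = 4 \cdot 6 = 24$)
$18689 - S{\left(G \right)} = 18689 - 24 = 18665$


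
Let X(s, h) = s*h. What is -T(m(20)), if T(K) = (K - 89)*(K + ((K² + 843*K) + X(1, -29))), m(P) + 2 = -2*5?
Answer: -1011313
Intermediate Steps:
X(s, h) = h*s
m(P) = -12 (m(P) = -2 - 2*5 = -2 - 10 = -12)
T(K) = (-89 + K)*(-29 + K² + 844*K) (T(K) = (K - 89)*(K + ((K² + 843*K) - 29*1)) = (-89 + K)*(K + ((K² + 843*K) - 29)) = (-89 + K)*(K + (-29 + K² + 843*K)) = (-89 + K)*(-29 + K² + 844*K))
-T(m(20)) = -(2581 + (-12)³ - 75145*(-12) + 755*(-12)²) = -(2581 - 1728 + 901740 + 755*144) = -(2581 - 1728 + 901740 + 108720) = -1*1011313 = -1011313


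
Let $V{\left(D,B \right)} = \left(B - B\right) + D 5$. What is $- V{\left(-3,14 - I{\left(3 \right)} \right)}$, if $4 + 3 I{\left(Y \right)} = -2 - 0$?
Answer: $15$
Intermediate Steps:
$I{\left(Y \right)} = -2$ ($I{\left(Y \right)} = - \frac{4}{3} + \frac{-2 - 0}{3} = - \frac{4}{3} + \frac{-2 + 0}{3} = - \frac{4}{3} + \frac{1}{3} \left(-2\right) = - \frac{4}{3} - \frac{2}{3} = -2$)
$V{\left(D,B \right)} = 5 D$ ($V{\left(D,B \right)} = 0 + 5 D = 5 D$)
$- V{\left(-3,14 - I{\left(3 \right)} \right)} = - 5 \left(-3\right) = \left(-1\right) \left(-15\right) = 15$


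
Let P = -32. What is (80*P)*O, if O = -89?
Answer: 227840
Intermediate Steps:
(80*P)*O = (80*(-32))*(-89) = -2560*(-89) = 227840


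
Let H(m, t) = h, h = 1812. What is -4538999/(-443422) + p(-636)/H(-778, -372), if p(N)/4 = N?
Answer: 591383385/66956722 ≈ 8.8323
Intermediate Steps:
H(m, t) = 1812
p(N) = 4*N
-4538999/(-443422) + p(-636)/H(-778, -372) = -4538999/(-443422) + (4*(-636))/1812 = -4538999*(-1/443422) - 2544*1/1812 = 4538999/443422 - 212/151 = 591383385/66956722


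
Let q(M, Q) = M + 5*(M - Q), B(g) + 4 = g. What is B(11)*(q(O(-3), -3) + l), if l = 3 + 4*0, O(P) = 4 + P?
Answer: 168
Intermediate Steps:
B(g) = -4 + g
l = 3 (l = 3 + 0 = 3)
q(M, Q) = -5*Q + 6*M (q(M, Q) = M + (-5*Q + 5*M) = -5*Q + 6*M)
B(11)*(q(O(-3), -3) + l) = (-4 + 11)*((-5*(-3) + 6*(4 - 3)) + 3) = 7*((15 + 6*1) + 3) = 7*((15 + 6) + 3) = 7*(21 + 3) = 7*24 = 168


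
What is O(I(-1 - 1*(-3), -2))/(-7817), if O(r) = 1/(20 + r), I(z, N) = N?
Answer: -1/140706 ≈ -7.1070e-6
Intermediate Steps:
O(I(-1 - 1*(-3), -2))/(-7817) = 1/((20 - 2)*(-7817)) = -1/7817/18 = (1/18)*(-1/7817) = -1/140706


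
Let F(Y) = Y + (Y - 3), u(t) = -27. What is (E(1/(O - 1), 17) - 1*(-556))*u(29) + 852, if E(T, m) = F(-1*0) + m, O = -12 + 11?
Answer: -14538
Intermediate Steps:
O = -1
F(Y) = -3 + 2*Y (F(Y) = Y + (-3 + Y) = -3 + 2*Y)
E(T, m) = -3 + m (E(T, m) = (-3 + 2*(-1*0)) + m = (-3 + 2*0) + m = (-3 + 0) + m = -3 + m)
(E(1/(O - 1), 17) - 1*(-556))*u(29) + 852 = ((-3 + 17) - 1*(-556))*(-27) + 852 = (14 + 556)*(-27) + 852 = 570*(-27) + 852 = -15390 + 852 = -14538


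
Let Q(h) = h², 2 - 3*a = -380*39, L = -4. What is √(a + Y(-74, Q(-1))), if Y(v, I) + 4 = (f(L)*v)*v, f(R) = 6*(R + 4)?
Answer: √44430/3 ≈ 70.261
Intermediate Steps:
a = 14822/3 (a = ⅔ - (-380)*39/3 = ⅔ - ⅓*(-14820) = ⅔ + 4940 = 14822/3 ≈ 4940.7)
f(R) = 24 + 6*R (f(R) = 6*(4 + R) = 24 + 6*R)
Y(v, I) = -4 (Y(v, I) = -4 + ((24 + 6*(-4))*v)*v = -4 + ((24 - 24)*v)*v = -4 + (0*v)*v = -4 + 0*v = -4 + 0 = -4)
√(a + Y(-74, Q(-1))) = √(14822/3 - 4) = √(14810/3) = √44430/3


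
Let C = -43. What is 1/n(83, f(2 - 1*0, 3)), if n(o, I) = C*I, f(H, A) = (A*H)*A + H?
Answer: -1/860 ≈ -0.0011628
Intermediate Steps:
f(H, A) = H + H*A² (f(H, A) = H*A² + H = H + H*A²)
n(o, I) = -43*I
1/n(83, f(2 - 1*0, 3)) = 1/(-43*(2 - 1*0)*(1 + 3²)) = 1/(-43*(2 + 0)*(1 + 9)) = 1/(-86*10) = 1/(-43*20) = 1/(-860) = -1/860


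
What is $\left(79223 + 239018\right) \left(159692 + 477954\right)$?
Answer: $202925100686$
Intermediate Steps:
$\left(79223 + 239018\right) \left(159692 + 477954\right) = 318241 \cdot 637646 = 202925100686$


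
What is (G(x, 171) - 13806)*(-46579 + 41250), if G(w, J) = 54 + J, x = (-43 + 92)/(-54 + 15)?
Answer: 72373149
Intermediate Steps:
x = -49/39 (x = 49/(-39) = 49*(-1/39) = -49/39 ≈ -1.2564)
(G(x, 171) - 13806)*(-46579 + 41250) = ((54 + 171) - 13806)*(-46579 + 41250) = (225 - 13806)*(-5329) = -13581*(-5329) = 72373149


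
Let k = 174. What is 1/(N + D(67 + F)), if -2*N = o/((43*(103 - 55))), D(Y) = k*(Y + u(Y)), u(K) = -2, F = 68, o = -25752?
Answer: 172/3981497 ≈ 4.3200e-5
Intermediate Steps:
D(Y) = -348 + 174*Y (D(Y) = 174*(Y - 2) = 174*(-2 + Y) = -348 + 174*Y)
N = 1073/172 (N = -(-12876)/(43*(103 - 55)) = -(-12876)/(43*48) = -(-12876)/2064 = -½*(-1073/86) = 1073/172 ≈ 6.2384)
1/(N + D(67 + F)) = 1/(1073/172 + (-348 + 174*(67 + 68))) = 1/(1073/172 + (-348 + 174*135)) = 1/(1073/172 + (-348 + 23490)) = 1/(1073/172 + 23142) = 1/(3981497/172) = 172/3981497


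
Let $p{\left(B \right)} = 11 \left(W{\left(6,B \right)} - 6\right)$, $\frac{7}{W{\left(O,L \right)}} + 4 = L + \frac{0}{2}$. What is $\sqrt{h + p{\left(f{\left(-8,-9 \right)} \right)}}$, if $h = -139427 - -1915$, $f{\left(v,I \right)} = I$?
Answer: $\frac{i \sqrt{23251683}}{13} \approx 370.92 i$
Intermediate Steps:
$W{\left(O,L \right)} = \frac{7}{-4 + L}$ ($W{\left(O,L \right)} = \frac{7}{-4 + \left(L + \frac{0}{2}\right)} = \frac{7}{-4 + \left(L + 0 \cdot \frac{1}{2}\right)} = \frac{7}{-4 + \left(L + 0\right)} = \frac{7}{-4 + L}$)
$h = -137512$ ($h = -139427 + 1915 = -137512$)
$p{\left(B \right)} = -66 + \frac{77}{-4 + B}$ ($p{\left(B \right)} = 11 \left(\frac{7}{-4 + B} - 6\right) = 11 \left(-6 + \frac{7}{-4 + B}\right) = -66 + \frac{77}{-4 + B}$)
$\sqrt{h + p{\left(f{\left(-8,-9 \right)} \right)}} = \sqrt{-137512 + \frac{11 \left(31 - -54\right)}{-4 - 9}} = \sqrt{-137512 + \frac{11 \left(31 + 54\right)}{-13}} = \sqrt{-137512 + 11 \left(- \frac{1}{13}\right) 85} = \sqrt{-137512 - \frac{935}{13}} = \sqrt{- \frac{1788591}{13}} = \frac{i \sqrt{23251683}}{13}$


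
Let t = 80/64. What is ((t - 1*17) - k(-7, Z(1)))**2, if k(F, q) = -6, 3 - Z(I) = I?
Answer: 1521/16 ≈ 95.063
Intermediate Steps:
Z(I) = 3 - I
t = 5/4 (t = 80*(1/64) = 5/4 ≈ 1.2500)
((t - 1*17) - k(-7, Z(1)))**2 = ((5/4 - 1*17) - 1*(-6))**2 = ((5/4 - 17) + 6)**2 = (-63/4 + 6)**2 = (-39/4)**2 = 1521/16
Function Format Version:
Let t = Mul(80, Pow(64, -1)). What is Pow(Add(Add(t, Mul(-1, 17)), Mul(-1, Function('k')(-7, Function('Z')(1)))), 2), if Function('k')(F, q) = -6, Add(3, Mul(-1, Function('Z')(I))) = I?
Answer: Rational(1521, 16) ≈ 95.063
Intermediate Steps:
Function('Z')(I) = Add(3, Mul(-1, I))
t = Rational(5, 4) (t = Mul(80, Rational(1, 64)) = Rational(5, 4) ≈ 1.2500)
Pow(Add(Add(t, Mul(-1, 17)), Mul(-1, Function('k')(-7, Function('Z')(1)))), 2) = Pow(Add(Add(Rational(5, 4), Mul(-1, 17)), Mul(-1, -6)), 2) = Pow(Add(Add(Rational(5, 4), -17), 6), 2) = Pow(Add(Rational(-63, 4), 6), 2) = Pow(Rational(-39, 4), 2) = Rational(1521, 16)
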